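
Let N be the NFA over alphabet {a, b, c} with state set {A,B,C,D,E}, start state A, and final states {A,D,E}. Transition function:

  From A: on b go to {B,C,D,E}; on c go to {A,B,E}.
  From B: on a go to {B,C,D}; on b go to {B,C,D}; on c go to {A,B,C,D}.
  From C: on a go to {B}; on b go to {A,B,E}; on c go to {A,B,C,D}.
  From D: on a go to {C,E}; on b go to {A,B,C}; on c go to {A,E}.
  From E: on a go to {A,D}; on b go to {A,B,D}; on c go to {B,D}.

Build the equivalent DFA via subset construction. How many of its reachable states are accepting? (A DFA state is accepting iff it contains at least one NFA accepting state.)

Start state of the DFA: {A}.
{A} --a--> ∅  [new]
{A} --b--> {B,C,D,E}  [new]
{A} --c--> {A,B,E}  [new]
∅ --a--> ∅  [seen]
∅ --b--> ∅  [seen]
∅ --c--> ∅  [seen]
{B,C,D,E} --a--> {A,B,C,D,E}  [new]
{B,C,D,E} --b--> {A,B,C,D,E}  [seen]
{B,C,D,E} --c--> {A,B,C,D,E}  [seen]
{A,B,E} --a--> {A,B,C,D}  [new]
{A,B,E} --b--> {A,B,C,D,E}  [seen]
{A,B,E} --c--> {A,B,C,D,E}  [seen]
{A,B,C,D,E} --a--> {A,B,C,D,E}  [seen]
{A,B,C,D,E} --b--> {A,B,C,D,E}  [seen]
{A,B,C,D,E} --c--> {A,B,C,D,E}  [seen]
{A,B,C,D} --a--> {B,C,D,E}  [seen]
{A,B,C,D} --b--> {A,B,C,D,E}  [seen]
{A,B,C,D} --c--> {A,B,C,D,E}  [seen]
Reachable DFA states: {A}, ∅, {B,C,D,E}, {A,B,E}, {A,B,C,D,E}, {A,B,C,D}.
Accepting DFA states (contain an NFA accepting state): {A}, {B,C,D,E}, {A,B,E}, {A,B,C,D,E}, {A,B,C,D}.

5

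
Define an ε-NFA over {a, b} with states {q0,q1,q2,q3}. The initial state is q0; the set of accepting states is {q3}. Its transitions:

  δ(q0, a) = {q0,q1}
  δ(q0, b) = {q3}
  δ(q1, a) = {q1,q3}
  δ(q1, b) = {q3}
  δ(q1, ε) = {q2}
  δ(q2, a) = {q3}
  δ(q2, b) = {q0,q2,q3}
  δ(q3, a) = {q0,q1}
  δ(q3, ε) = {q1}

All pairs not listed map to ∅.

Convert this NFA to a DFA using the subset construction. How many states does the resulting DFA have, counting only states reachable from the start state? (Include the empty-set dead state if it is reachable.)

Start state of the DFA: {q0} (ε-closure of the NFA start).
{q0} --a--> {q0,q1,q2}  [new]
{q0} --b--> {q1,q2,q3}  [new]
{q0,q1,q2} --a--> {q0,q1,q2,q3}  [new]
{q0,q1,q2} --b--> {q0,q1,q2,q3}  [seen]
{q1,q2,q3} --a--> {q0,q1,q2,q3}  [seen]
{q1,q2,q3} --b--> {q0,q1,q2,q3}  [seen]
{q0,q1,q2,q3} --a--> {q0,q1,q2,q3}  [seen]
{q0,q1,q2,q3} --b--> {q0,q1,q2,q3}  [seen]
Reachable DFA states: {q0}, {q0,q1,q2}, {q1,q2,q3}, {q0,q1,q2,q3}.

4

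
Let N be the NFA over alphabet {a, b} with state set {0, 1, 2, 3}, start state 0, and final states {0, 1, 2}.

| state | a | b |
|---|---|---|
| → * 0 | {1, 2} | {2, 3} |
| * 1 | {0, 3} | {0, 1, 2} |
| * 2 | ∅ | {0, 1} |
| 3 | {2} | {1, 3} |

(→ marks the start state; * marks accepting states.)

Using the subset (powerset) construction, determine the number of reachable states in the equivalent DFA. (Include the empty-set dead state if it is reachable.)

Start state of the DFA: {0}.
{0} --a--> {1, 2}  [new]
{0} --b--> {2, 3}  [new]
{1, 2} --a--> {0, 3}  [new]
{1, 2} --b--> {0, 1, 2}  [new]
{2, 3} --a--> {2}  [new]
{2, 3} --b--> {0, 1, 3}  [new]
{0, 3} --a--> {1, 2}  [seen]
{0, 3} --b--> {1, 2, 3}  [new]
{0, 1, 2} --a--> {0, 1, 2, 3}  [new]
{0, 1, 2} --b--> {0, 1, 2, 3}  [seen]
{2} --a--> ∅  [new]
{2} --b--> {0, 1}  [new]
{0, 1, 3} --a--> {0, 1, 2, 3}  [seen]
{0, 1, 3} --b--> {0, 1, 2, 3}  [seen]
{1, 2, 3} --a--> {0, 2, 3}  [new]
{1, 2, 3} --b--> {0, 1, 2, 3}  [seen]
{0, 1, 2, 3} --a--> {0, 1, 2, 3}  [seen]
{0, 1, 2, 3} --b--> {0, 1, 2, 3}  [seen]
∅ --a--> ∅  [seen]
∅ --b--> ∅  [seen]
{0, 1} --a--> {0, 1, 2, 3}  [seen]
{0, 1} --b--> {0, 1, 2, 3}  [seen]
{0, 2, 3} --a--> {1, 2}  [seen]
{0, 2, 3} --b--> {0, 1, 2, 3}  [seen]
Reachable DFA states: {0}, {1, 2}, {2, 3}, {0, 3}, {0, 1, 2}, {2}, {0, 1, 3}, {1, 2, 3}, {0, 1, 2, 3}, ∅, {0, 1}, {0, 2, 3}.

12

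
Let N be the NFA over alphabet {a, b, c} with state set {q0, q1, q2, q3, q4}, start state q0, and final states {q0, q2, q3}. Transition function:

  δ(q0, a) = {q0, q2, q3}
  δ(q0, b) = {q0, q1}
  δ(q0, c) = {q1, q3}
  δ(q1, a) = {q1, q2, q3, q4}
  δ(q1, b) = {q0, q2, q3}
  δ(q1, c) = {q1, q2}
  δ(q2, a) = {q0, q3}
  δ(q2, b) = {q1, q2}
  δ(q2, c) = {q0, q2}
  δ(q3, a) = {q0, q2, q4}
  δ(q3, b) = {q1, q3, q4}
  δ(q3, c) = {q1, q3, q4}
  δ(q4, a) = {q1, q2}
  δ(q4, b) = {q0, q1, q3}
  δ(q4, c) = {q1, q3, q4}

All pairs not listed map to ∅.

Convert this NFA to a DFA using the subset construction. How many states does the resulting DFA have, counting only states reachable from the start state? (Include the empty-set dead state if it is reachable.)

9

Start state of the DFA: {q0}.
{q0} --a--> {q0, q2, q3}  [new]
{q0} --b--> {q0, q1}  [new]
{q0} --c--> {q1, q3}  [new]
{q0, q2, q3} --a--> {q0, q2, q3, q4}  [new]
{q0, q2, q3} --b--> {q0, q1, q2, q3, q4}  [new]
{q0, q2, q3} --c--> {q0, q1, q2, q3, q4}  [seen]
{q0, q1} --a--> {q0, q1, q2, q3, q4}  [seen]
{q0, q1} --b--> {q0, q1, q2, q3}  [new]
{q0, q1} --c--> {q1, q2, q3}  [new]
{q1, q3} --a--> {q0, q1, q2, q3, q4}  [seen]
{q1, q3} --b--> {q0, q1, q2, q3, q4}  [seen]
{q1, q3} --c--> {q1, q2, q3, q4}  [new]
{q0, q2, q3, q4} --a--> {q0, q1, q2, q3, q4}  [seen]
{q0, q2, q3, q4} --b--> {q0, q1, q2, q3, q4}  [seen]
{q0, q2, q3, q4} --c--> {q0, q1, q2, q3, q4}  [seen]
{q0, q1, q2, q3, q4} --a--> {q0, q1, q2, q3, q4}  [seen]
{q0, q1, q2, q3, q4} --b--> {q0, q1, q2, q3, q4}  [seen]
{q0, q1, q2, q3, q4} --c--> {q0, q1, q2, q3, q4}  [seen]
{q0, q1, q2, q3} --a--> {q0, q1, q2, q3, q4}  [seen]
{q0, q1, q2, q3} --b--> {q0, q1, q2, q3, q4}  [seen]
{q0, q1, q2, q3} --c--> {q0, q1, q2, q3, q4}  [seen]
{q1, q2, q3} --a--> {q0, q1, q2, q3, q4}  [seen]
{q1, q2, q3} --b--> {q0, q1, q2, q3, q4}  [seen]
{q1, q2, q3} --c--> {q0, q1, q2, q3, q4}  [seen]
{q1, q2, q3, q4} --a--> {q0, q1, q2, q3, q4}  [seen]
{q1, q2, q3, q4} --b--> {q0, q1, q2, q3, q4}  [seen]
{q1, q2, q3, q4} --c--> {q0, q1, q2, q3, q4}  [seen]
Reachable DFA states: {q0}, {q0, q2, q3}, {q0, q1}, {q1, q3}, {q0, q2, q3, q4}, {q0, q1, q2, q3, q4}, {q0, q1, q2, q3}, {q1, q2, q3}, {q1, q2, q3, q4}.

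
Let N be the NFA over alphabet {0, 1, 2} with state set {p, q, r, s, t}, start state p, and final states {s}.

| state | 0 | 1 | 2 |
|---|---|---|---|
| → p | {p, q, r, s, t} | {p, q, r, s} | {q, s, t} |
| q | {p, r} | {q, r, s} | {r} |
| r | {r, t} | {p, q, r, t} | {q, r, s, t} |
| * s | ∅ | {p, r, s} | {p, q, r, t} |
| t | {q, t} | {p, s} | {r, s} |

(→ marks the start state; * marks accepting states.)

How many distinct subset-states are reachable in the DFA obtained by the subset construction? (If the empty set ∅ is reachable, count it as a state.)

6

Start state of the DFA: {p}.
{p} --0--> {p, q, r, s, t}  [new]
{p} --1--> {p, q, r, s}  [new]
{p} --2--> {q, s, t}  [new]
{p, q, r, s, t} --0--> {p, q, r, s, t}  [seen]
{p, q, r, s, t} --1--> {p, q, r, s, t}  [seen]
{p, q, r, s, t} --2--> {p, q, r, s, t}  [seen]
{p, q, r, s} --0--> {p, q, r, s, t}  [seen]
{p, q, r, s} --1--> {p, q, r, s, t}  [seen]
{p, q, r, s} --2--> {p, q, r, s, t}  [seen]
{q, s, t} --0--> {p, q, r, t}  [new]
{q, s, t} --1--> {p, q, r, s}  [seen]
{q, s, t} --2--> {p, q, r, s, t}  [seen]
{p, q, r, t} --0--> {p, q, r, s, t}  [seen]
{p, q, r, t} --1--> {p, q, r, s, t}  [seen]
{p, q, r, t} --2--> {q, r, s, t}  [new]
{q, r, s, t} --0--> {p, q, r, t}  [seen]
{q, r, s, t} --1--> {p, q, r, s, t}  [seen]
{q, r, s, t} --2--> {p, q, r, s, t}  [seen]
Reachable DFA states: {p}, {p, q, r, s, t}, {p, q, r, s}, {q, s, t}, {p, q, r, t}, {q, r, s, t}.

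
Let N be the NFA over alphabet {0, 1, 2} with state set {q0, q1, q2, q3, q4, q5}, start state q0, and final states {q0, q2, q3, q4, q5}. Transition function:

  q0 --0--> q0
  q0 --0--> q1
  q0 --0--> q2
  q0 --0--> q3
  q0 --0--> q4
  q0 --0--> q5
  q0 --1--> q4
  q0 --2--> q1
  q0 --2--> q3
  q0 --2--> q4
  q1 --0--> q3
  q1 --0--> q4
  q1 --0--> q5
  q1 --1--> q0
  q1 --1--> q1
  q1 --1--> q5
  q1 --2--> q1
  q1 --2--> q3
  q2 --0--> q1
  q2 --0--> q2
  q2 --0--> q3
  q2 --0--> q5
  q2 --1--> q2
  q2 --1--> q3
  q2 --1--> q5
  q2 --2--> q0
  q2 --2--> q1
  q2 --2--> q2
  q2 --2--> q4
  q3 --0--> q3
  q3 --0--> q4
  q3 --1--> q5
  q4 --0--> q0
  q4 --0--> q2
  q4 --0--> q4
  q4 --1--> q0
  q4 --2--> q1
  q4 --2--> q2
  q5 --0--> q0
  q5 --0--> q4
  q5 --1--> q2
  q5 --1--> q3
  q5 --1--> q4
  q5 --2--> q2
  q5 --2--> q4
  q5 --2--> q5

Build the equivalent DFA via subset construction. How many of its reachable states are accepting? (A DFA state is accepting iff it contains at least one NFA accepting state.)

12

Start state of the DFA: {q0}.
{q0} --0--> {q0, q1, q2, q3, q4, q5}  [new]
{q0} --1--> {q4}  [new]
{q0} --2--> {q1, q3, q4}  [new]
{q0, q1, q2, q3, q4, q5} --0--> {q0, q1, q2, q3, q4, q5}  [seen]
{q0, q1, q2, q3, q4, q5} --1--> {q0, q1, q2, q3, q4, q5}  [seen]
{q0, q1, q2, q3, q4, q5} --2--> {q0, q1, q2, q3, q4, q5}  [seen]
{q4} --0--> {q0, q2, q4}  [new]
{q4} --1--> {q0}  [seen]
{q4} --2--> {q1, q2}  [new]
{q1, q3, q4} --0--> {q0, q2, q3, q4, q5}  [new]
{q1, q3, q4} --1--> {q0, q1, q5}  [new]
{q1, q3, q4} --2--> {q1, q2, q3}  [new]
{q0, q2, q4} --0--> {q0, q1, q2, q3, q4, q5}  [seen]
{q0, q2, q4} --1--> {q0, q2, q3, q4, q5}  [seen]
{q0, q2, q4} --2--> {q0, q1, q2, q3, q4}  [new]
{q1, q2} --0--> {q1, q2, q3, q4, q5}  [new]
{q1, q2} --1--> {q0, q1, q2, q3, q5}  [new]
{q1, q2} --2--> {q0, q1, q2, q3, q4}  [seen]
{q0, q2, q3, q4, q5} --0--> {q0, q1, q2, q3, q4, q5}  [seen]
{q0, q2, q3, q4, q5} --1--> {q0, q2, q3, q4, q5}  [seen]
{q0, q2, q3, q4, q5} --2--> {q0, q1, q2, q3, q4, q5}  [seen]
{q0, q1, q5} --0--> {q0, q1, q2, q3, q4, q5}  [seen]
{q0, q1, q5} --1--> {q0, q1, q2, q3, q4, q5}  [seen]
{q0, q1, q5} --2--> {q1, q2, q3, q4, q5}  [seen]
{q1, q2, q3} --0--> {q1, q2, q3, q4, q5}  [seen]
{q1, q2, q3} --1--> {q0, q1, q2, q3, q5}  [seen]
{q1, q2, q3} --2--> {q0, q1, q2, q3, q4}  [seen]
{q0, q1, q2, q3, q4} --0--> {q0, q1, q2, q3, q4, q5}  [seen]
{q0, q1, q2, q3, q4} --1--> {q0, q1, q2, q3, q4, q5}  [seen]
{q0, q1, q2, q3, q4} --2--> {q0, q1, q2, q3, q4}  [seen]
{q1, q2, q3, q4, q5} --0--> {q0, q1, q2, q3, q4, q5}  [seen]
{q1, q2, q3, q4, q5} --1--> {q0, q1, q2, q3, q4, q5}  [seen]
{q1, q2, q3, q4, q5} --2--> {q0, q1, q2, q3, q4, q5}  [seen]
{q0, q1, q2, q3, q5} --0--> {q0, q1, q2, q3, q4, q5}  [seen]
{q0, q1, q2, q3, q5} --1--> {q0, q1, q2, q3, q4, q5}  [seen]
{q0, q1, q2, q3, q5} --2--> {q0, q1, q2, q3, q4, q5}  [seen]
Reachable DFA states: {q0}, {q0, q1, q2, q3, q4, q5}, {q4}, {q1, q3, q4}, {q0, q2, q4}, {q1, q2}, {q0, q2, q3, q4, q5}, {q0, q1, q5}, {q1, q2, q3}, {q0, q1, q2, q3, q4}, {q1, q2, q3, q4, q5}, {q0, q1, q2, q3, q5}.
Accepting DFA states (contain an NFA accepting state): {q0}, {q0, q1, q2, q3, q4, q5}, {q4}, {q1, q3, q4}, {q0, q2, q4}, {q1, q2}, {q0, q2, q3, q4, q5}, {q0, q1, q5}, {q1, q2, q3}, {q0, q1, q2, q3, q4}, {q1, q2, q3, q4, q5}, {q0, q1, q2, q3, q5}.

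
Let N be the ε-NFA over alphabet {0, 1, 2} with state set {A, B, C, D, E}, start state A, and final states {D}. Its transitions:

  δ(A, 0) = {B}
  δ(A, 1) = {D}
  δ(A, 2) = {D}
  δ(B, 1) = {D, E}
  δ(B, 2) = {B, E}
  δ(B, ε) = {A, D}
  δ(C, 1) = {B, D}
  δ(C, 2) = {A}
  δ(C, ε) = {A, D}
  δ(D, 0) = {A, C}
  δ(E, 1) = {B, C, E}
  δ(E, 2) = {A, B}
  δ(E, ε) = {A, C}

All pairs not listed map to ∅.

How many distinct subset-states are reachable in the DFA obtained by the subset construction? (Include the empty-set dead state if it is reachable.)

Start state of the DFA: {A} (ε-closure of the NFA start).
{A} --0--> {A, B, D}  [new]
{A} --1--> {D}  [new]
{A} --2--> {D}  [seen]
{A, B, D} --0--> {A, B, C, D}  [new]
{A, B, D} --1--> {A, C, D, E}  [new]
{A, B, D} --2--> {A, B, C, D, E}  [new]
{D} --0--> {A, C, D}  [new]
{D} --1--> ∅  [new]
{D} --2--> ∅  [seen]
{A, B, C, D} --0--> {A, B, C, D}  [seen]
{A, B, C, D} --1--> {A, B, C, D, E}  [seen]
{A, B, C, D} --2--> {A, B, C, D, E}  [seen]
{A, C, D, E} --0--> {A, B, C, D}  [seen]
{A, C, D, E} --1--> {A, B, C, D, E}  [seen]
{A, C, D, E} --2--> {A, B, D}  [seen]
{A, B, C, D, E} --0--> {A, B, C, D}  [seen]
{A, B, C, D, E} --1--> {A, B, C, D, E}  [seen]
{A, B, C, D, E} --2--> {A, B, C, D, E}  [seen]
{A, C, D} --0--> {A, B, C, D}  [seen]
{A, C, D} --1--> {A, B, D}  [seen]
{A, C, D} --2--> {A, D}  [new]
∅ --0--> ∅  [seen]
∅ --1--> ∅  [seen]
∅ --2--> ∅  [seen]
{A, D} --0--> {A, B, C, D}  [seen]
{A, D} --1--> {D}  [seen]
{A, D} --2--> {D}  [seen]
Reachable DFA states: {A}, {A, B, D}, {D}, {A, B, C, D}, {A, C, D, E}, {A, B, C, D, E}, {A, C, D}, ∅, {A, D}.

9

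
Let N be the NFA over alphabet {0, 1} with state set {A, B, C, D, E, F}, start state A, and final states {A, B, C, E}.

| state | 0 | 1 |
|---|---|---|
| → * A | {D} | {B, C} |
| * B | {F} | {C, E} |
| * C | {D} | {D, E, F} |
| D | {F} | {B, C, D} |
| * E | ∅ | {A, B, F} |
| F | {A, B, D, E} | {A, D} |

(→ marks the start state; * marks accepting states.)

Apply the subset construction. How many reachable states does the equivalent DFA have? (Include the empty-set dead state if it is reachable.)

13

Start state of the DFA: {A}.
{A} --0--> {D}  [new]
{A} --1--> {B, C}  [new]
{D} --0--> {F}  [new]
{D} --1--> {B, C, D}  [new]
{B, C} --0--> {D, F}  [new]
{B, C} --1--> {C, D, E, F}  [new]
{F} --0--> {A, B, D, E}  [new]
{F} --1--> {A, D}  [new]
{B, C, D} --0--> {D, F}  [seen]
{B, C, D} --1--> {B, C, D, E, F}  [new]
{D, F} --0--> {A, B, D, E, F}  [new]
{D, F} --1--> {A, B, C, D}  [new]
{C, D, E, F} --0--> {A, B, D, E, F}  [seen]
{C, D, E, F} --1--> {A, B, C, D, E, F}  [new]
{A, B, D, E} --0--> {D, F}  [seen]
{A, B, D, E} --1--> {A, B, C, D, E, F}  [seen]
{A, D} --0--> {D, F}  [seen]
{A, D} --1--> {B, C, D}  [seen]
{B, C, D, E, F} --0--> {A, B, D, E, F}  [seen]
{B, C, D, E, F} --1--> {A, B, C, D, E, F}  [seen]
{A, B, D, E, F} --0--> {A, B, D, E, F}  [seen]
{A, B, D, E, F} --1--> {A, B, C, D, E, F}  [seen]
{A, B, C, D} --0--> {D, F}  [seen]
{A, B, C, D} --1--> {B, C, D, E, F}  [seen]
{A, B, C, D, E, F} --0--> {A, B, D, E, F}  [seen]
{A, B, C, D, E, F} --1--> {A, B, C, D, E, F}  [seen]
Reachable DFA states: {A}, {D}, {B, C}, {F}, {B, C, D}, {D, F}, {C, D, E, F}, {A, B, D, E}, {A, D}, {B, C, D, E, F}, {A, B, D, E, F}, {A, B, C, D}, {A, B, C, D, E, F}.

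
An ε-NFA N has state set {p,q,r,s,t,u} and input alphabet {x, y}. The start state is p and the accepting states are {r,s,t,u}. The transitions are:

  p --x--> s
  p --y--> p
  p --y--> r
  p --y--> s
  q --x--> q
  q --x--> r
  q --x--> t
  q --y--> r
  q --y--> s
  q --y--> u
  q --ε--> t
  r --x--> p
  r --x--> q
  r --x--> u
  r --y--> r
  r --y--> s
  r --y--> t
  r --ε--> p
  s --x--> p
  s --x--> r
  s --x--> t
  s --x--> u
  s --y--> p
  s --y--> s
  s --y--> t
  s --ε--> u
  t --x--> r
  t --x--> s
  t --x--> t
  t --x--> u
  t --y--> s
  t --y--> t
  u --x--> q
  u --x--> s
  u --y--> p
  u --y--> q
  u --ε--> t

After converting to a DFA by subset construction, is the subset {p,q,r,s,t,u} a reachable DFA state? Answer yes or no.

Start state of the DFA: {p} (ε-closure of the NFA start).
{p} --x--> {s,t,u}  [new]
{p} --y--> {p,r,s,t,u}  [new]
{s,t,u} --x--> {p,q,r,s,t,u}  [new]
{s,t,u} --y--> {p,q,s,t,u}  [new]
{p,r,s,t,u} --x--> {p,q,r,s,t,u}  [seen]
{p,r,s,t,u} --y--> {p,q,r,s,t,u}  [seen]
{p,q,r,s,t,u} --x--> {p,q,r,s,t,u}  [seen]
{p,q,r,s,t,u} --y--> {p,q,r,s,t,u}  [seen]
{p,q,s,t,u} --x--> {p,q,r,s,t,u}  [seen]
{p,q,s,t,u} --y--> {p,q,r,s,t,u}  [seen]
Reachable DFA states: {p}, {s,t,u}, {p,r,s,t,u}, {p,q,r,s,t,u}, {p,q,s,t,u}.
{p,q,r,s,t,u} is among them.

yes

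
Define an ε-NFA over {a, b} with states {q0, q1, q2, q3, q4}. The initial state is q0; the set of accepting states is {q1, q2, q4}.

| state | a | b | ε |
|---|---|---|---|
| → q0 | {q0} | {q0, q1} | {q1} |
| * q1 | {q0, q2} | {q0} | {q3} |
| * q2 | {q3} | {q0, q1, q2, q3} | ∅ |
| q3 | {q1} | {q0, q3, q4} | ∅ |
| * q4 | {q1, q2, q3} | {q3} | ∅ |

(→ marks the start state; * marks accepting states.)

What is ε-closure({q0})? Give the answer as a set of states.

{q0, q1, q3}

Begin with {q0}.
q0 →ε {q1}; add q1.
q1 →ε {q3}; add q3.
ε-closure = {q0, q1, q3}.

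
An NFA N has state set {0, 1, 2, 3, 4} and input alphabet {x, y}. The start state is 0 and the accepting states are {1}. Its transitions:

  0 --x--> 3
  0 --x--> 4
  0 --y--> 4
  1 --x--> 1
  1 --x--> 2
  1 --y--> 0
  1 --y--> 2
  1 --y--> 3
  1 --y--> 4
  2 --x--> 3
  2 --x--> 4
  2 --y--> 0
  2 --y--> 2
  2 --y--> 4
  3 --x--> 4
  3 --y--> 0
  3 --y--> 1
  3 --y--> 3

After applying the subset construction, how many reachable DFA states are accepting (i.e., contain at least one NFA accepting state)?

Start state of the DFA: {0}.
{0} --x--> {3, 4}  [new]
{0} --y--> {4}  [new]
{3, 4} --x--> {4}  [seen]
{3, 4} --y--> {0, 1, 3}  [new]
{4} --x--> ∅  [new]
{4} --y--> ∅  [seen]
{0, 1, 3} --x--> {1, 2, 3, 4}  [new]
{0, 1, 3} --y--> {0, 1, 2, 3, 4}  [new]
∅ --x--> ∅  [seen]
∅ --y--> ∅  [seen]
{1, 2, 3, 4} --x--> {1, 2, 3, 4}  [seen]
{1, 2, 3, 4} --y--> {0, 1, 2, 3, 4}  [seen]
{0, 1, 2, 3, 4} --x--> {1, 2, 3, 4}  [seen]
{0, 1, 2, 3, 4} --y--> {0, 1, 2, 3, 4}  [seen]
Reachable DFA states: {0}, {3, 4}, {4}, {0, 1, 3}, ∅, {1, 2, 3, 4}, {0, 1, 2, 3, 4}.
Accepting DFA states (contain an NFA accepting state): {0, 1, 3}, {1, 2, 3, 4}, {0, 1, 2, 3, 4}.

3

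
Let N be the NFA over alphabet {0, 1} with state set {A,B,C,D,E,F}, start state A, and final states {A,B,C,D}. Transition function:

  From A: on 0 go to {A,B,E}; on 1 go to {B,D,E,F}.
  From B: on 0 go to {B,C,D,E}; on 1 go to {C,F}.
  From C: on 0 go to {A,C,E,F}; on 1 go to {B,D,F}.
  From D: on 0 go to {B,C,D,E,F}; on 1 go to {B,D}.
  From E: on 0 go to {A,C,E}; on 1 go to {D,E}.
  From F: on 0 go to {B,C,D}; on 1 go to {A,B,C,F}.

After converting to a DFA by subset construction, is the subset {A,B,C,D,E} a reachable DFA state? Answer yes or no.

yes

Start state of the DFA: {A}.
{A} --0--> {A,B,E}  [new]
{A} --1--> {B,D,E,F}  [new]
{A,B,E} --0--> {A,B,C,D,E}  [new]
{A,B,E} --1--> {B,C,D,E,F}  [new]
{B,D,E,F} --0--> {A,B,C,D,E,F}  [new]
{B,D,E,F} --1--> {A,B,C,D,E,F}  [seen]
{A,B,C,D,E} --0--> {A,B,C,D,E,F}  [seen]
{A,B,C,D,E} --1--> {B,C,D,E,F}  [seen]
{B,C,D,E,F} --0--> {A,B,C,D,E,F}  [seen]
{B,C,D,E,F} --1--> {A,B,C,D,E,F}  [seen]
{A,B,C,D,E,F} --0--> {A,B,C,D,E,F}  [seen]
{A,B,C,D,E,F} --1--> {A,B,C,D,E,F}  [seen]
Reachable DFA states: {A}, {A,B,E}, {B,D,E,F}, {A,B,C,D,E}, {B,C,D,E,F}, {A,B,C,D,E,F}.
{A,B,C,D,E} is among them.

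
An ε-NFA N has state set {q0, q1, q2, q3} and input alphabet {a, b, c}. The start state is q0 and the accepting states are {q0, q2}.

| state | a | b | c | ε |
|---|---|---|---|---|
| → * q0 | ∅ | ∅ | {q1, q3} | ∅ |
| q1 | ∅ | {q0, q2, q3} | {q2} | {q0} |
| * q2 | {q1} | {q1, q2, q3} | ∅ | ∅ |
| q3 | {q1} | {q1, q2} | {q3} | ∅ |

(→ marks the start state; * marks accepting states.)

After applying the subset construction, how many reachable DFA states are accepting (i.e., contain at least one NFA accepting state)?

5

Start state of the DFA: {q0} (ε-closure of the NFA start).
{q0} --a--> ∅  [new]
{q0} --b--> ∅  [seen]
{q0} --c--> {q0, q1, q3}  [new]
∅ --a--> ∅  [seen]
∅ --b--> ∅  [seen]
∅ --c--> ∅  [seen]
{q0, q1, q3} --a--> {q0, q1}  [new]
{q0, q1, q3} --b--> {q0, q1, q2, q3}  [new]
{q0, q1, q3} --c--> {q0, q1, q2, q3}  [seen]
{q0, q1} --a--> ∅  [seen]
{q0, q1} --b--> {q0, q2, q3}  [new]
{q0, q1} --c--> {q0, q1, q2, q3}  [seen]
{q0, q1, q2, q3} --a--> {q0, q1}  [seen]
{q0, q1, q2, q3} --b--> {q0, q1, q2, q3}  [seen]
{q0, q1, q2, q3} --c--> {q0, q1, q2, q3}  [seen]
{q0, q2, q3} --a--> {q0, q1}  [seen]
{q0, q2, q3} --b--> {q0, q1, q2, q3}  [seen]
{q0, q2, q3} --c--> {q0, q1, q3}  [seen]
Reachable DFA states: {q0}, ∅, {q0, q1, q3}, {q0, q1}, {q0, q1, q2, q3}, {q0, q2, q3}.
Accepting DFA states (contain an NFA accepting state): {q0}, {q0, q1, q3}, {q0, q1}, {q0, q1, q2, q3}, {q0, q2, q3}.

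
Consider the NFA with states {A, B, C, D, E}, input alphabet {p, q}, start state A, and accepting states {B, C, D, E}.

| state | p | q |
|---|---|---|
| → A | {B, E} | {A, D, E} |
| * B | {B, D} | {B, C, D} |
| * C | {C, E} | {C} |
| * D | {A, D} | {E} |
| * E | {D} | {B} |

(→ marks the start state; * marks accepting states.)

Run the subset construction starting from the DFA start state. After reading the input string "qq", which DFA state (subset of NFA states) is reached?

{A, B, D, E}

Start: {A}.
δ(A,q) = {A, D, E}.
Union: {A, D, E}.
After q: {A, D, E}.
δ(A,q) = {A, D, E}; δ(D,q) = {E}; δ(E,q) = {B}.
Union: {A, B, D, E}.
After q: {A, B, D, E}.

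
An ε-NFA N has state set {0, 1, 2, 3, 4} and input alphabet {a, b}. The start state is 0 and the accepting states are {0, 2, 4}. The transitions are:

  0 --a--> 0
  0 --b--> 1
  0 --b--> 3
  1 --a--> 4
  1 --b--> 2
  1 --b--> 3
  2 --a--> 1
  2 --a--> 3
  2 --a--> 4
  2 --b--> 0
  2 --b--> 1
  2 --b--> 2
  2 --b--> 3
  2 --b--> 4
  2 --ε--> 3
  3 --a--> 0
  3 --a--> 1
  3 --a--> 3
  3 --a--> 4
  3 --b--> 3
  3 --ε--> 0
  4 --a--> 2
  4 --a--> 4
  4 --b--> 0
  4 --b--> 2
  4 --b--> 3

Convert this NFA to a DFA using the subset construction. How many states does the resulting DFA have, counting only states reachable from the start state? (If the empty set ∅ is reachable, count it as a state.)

5

Start state of the DFA: {0} (ε-closure of the NFA start).
{0} --a--> {0}  [seen]
{0} --b--> {0, 1, 3}  [new]
{0, 1, 3} --a--> {0, 1, 3, 4}  [new]
{0, 1, 3} --b--> {0, 1, 2, 3}  [new]
{0, 1, 3, 4} --a--> {0, 1, 2, 3, 4}  [new]
{0, 1, 3, 4} --b--> {0, 1, 2, 3}  [seen]
{0, 1, 2, 3} --a--> {0, 1, 3, 4}  [seen]
{0, 1, 2, 3} --b--> {0, 1, 2, 3, 4}  [seen]
{0, 1, 2, 3, 4} --a--> {0, 1, 2, 3, 4}  [seen]
{0, 1, 2, 3, 4} --b--> {0, 1, 2, 3, 4}  [seen]
Reachable DFA states: {0}, {0, 1, 3}, {0, 1, 3, 4}, {0, 1, 2, 3}, {0, 1, 2, 3, 4}.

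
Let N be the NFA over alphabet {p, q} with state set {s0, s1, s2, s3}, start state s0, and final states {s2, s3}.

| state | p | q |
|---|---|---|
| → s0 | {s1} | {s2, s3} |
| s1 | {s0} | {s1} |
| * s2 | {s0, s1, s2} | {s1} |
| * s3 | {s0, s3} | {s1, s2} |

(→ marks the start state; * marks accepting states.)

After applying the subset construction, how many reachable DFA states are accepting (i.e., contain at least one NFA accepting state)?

Start state of the DFA: {s0}.
{s0} --p--> {s1}  [new]
{s0} --q--> {s2, s3}  [new]
{s1} --p--> {s0}  [seen]
{s1} --q--> {s1}  [seen]
{s2, s3} --p--> {s0, s1, s2, s3}  [new]
{s2, s3} --q--> {s1, s2}  [new]
{s0, s1, s2, s3} --p--> {s0, s1, s2, s3}  [seen]
{s0, s1, s2, s3} --q--> {s1, s2, s3}  [new]
{s1, s2} --p--> {s0, s1, s2}  [new]
{s1, s2} --q--> {s1}  [seen]
{s1, s2, s3} --p--> {s0, s1, s2, s3}  [seen]
{s1, s2, s3} --q--> {s1, s2}  [seen]
{s0, s1, s2} --p--> {s0, s1, s2}  [seen]
{s0, s1, s2} --q--> {s1, s2, s3}  [seen]
Reachable DFA states: {s0}, {s1}, {s2, s3}, {s0, s1, s2, s3}, {s1, s2}, {s1, s2, s3}, {s0, s1, s2}.
Accepting DFA states (contain an NFA accepting state): {s2, s3}, {s0, s1, s2, s3}, {s1, s2}, {s1, s2, s3}, {s0, s1, s2}.

5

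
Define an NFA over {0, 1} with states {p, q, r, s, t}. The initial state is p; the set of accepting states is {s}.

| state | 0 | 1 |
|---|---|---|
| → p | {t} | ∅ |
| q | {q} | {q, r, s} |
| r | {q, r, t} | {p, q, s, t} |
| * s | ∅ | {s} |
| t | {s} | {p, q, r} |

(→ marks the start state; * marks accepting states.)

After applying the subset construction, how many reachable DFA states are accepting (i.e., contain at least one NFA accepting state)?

Start state of the DFA: {p}.
{p} --0--> {t}  [new]
{p} --1--> ∅  [new]
{t} --0--> {s}  [new]
{t} --1--> {p, q, r}  [new]
∅ --0--> ∅  [seen]
∅ --1--> ∅  [seen]
{s} --0--> ∅  [seen]
{s} --1--> {s}  [seen]
{p, q, r} --0--> {q, r, t}  [new]
{p, q, r} --1--> {p, q, r, s, t}  [new]
{q, r, t} --0--> {q, r, s, t}  [new]
{q, r, t} --1--> {p, q, r, s, t}  [seen]
{p, q, r, s, t} --0--> {q, r, s, t}  [seen]
{p, q, r, s, t} --1--> {p, q, r, s, t}  [seen]
{q, r, s, t} --0--> {q, r, s, t}  [seen]
{q, r, s, t} --1--> {p, q, r, s, t}  [seen]
Reachable DFA states: {p}, {t}, ∅, {s}, {p, q, r}, {q, r, t}, {p, q, r, s, t}, {q, r, s, t}.
Accepting DFA states (contain an NFA accepting state): {s}, {p, q, r, s, t}, {q, r, s, t}.

3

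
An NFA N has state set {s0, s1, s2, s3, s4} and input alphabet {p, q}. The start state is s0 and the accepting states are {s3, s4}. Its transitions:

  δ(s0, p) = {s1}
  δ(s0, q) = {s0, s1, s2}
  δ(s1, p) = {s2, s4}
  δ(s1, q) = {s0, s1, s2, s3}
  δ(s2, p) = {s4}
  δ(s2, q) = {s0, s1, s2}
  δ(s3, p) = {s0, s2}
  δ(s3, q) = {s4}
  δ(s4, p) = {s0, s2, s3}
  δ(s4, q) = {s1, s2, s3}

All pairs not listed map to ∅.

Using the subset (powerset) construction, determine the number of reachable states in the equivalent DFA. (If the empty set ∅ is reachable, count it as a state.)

9

Start state of the DFA: {s0}.
{s0} --p--> {s1}  [new]
{s0} --q--> {s0, s1, s2}  [new]
{s1} --p--> {s2, s4}  [new]
{s1} --q--> {s0, s1, s2, s3}  [new]
{s0, s1, s2} --p--> {s1, s2, s4}  [new]
{s0, s1, s2} --q--> {s0, s1, s2, s3}  [seen]
{s2, s4} --p--> {s0, s2, s3, s4}  [new]
{s2, s4} --q--> {s0, s1, s2, s3}  [seen]
{s0, s1, s2, s3} --p--> {s0, s1, s2, s4}  [new]
{s0, s1, s2, s3} --q--> {s0, s1, s2, s3, s4}  [new]
{s1, s2, s4} --p--> {s0, s2, s3, s4}  [seen]
{s1, s2, s4} --q--> {s0, s1, s2, s3}  [seen]
{s0, s2, s3, s4} --p--> {s0, s1, s2, s3, s4}  [seen]
{s0, s2, s3, s4} --q--> {s0, s1, s2, s3, s4}  [seen]
{s0, s1, s2, s4} --p--> {s0, s1, s2, s3, s4}  [seen]
{s0, s1, s2, s4} --q--> {s0, s1, s2, s3}  [seen]
{s0, s1, s2, s3, s4} --p--> {s0, s1, s2, s3, s4}  [seen]
{s0, s1, s2, s3, s4} --q--> {s0, s1, s2, s3, s4}  [seen]
Reachable DFA states: {s0}, {s1}, {s0, s1, s2}, {s2, s4}, {s0, s1, s2, s3}, {s1, s2, s4}, {s0, s2, s3, s4}, {s0, s1, s2, s4}, {s0, s1, s2, s3, s4}.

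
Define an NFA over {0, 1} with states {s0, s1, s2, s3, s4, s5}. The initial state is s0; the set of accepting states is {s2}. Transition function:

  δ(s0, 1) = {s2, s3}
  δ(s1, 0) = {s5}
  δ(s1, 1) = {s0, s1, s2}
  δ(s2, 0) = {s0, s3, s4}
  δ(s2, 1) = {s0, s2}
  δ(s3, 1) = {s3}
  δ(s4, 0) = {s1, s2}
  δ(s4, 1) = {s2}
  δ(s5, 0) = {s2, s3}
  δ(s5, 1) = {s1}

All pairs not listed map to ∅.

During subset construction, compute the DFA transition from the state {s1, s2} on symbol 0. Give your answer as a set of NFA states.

{s0, s3, s4, s5}

δ(s1,0) = {s5}; δ(s2,0) = {s0, s3, s4}.
Union: {s0, s3, s4, s5}.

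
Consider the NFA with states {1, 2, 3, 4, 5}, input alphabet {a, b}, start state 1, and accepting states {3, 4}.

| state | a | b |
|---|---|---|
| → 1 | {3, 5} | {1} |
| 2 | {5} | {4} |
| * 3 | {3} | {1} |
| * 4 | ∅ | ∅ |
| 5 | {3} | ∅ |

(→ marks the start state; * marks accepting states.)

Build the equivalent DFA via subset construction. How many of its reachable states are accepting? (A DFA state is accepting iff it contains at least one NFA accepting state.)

2

Start state of the DFA: {1}.
{1} --a--> {3, 5}  [new]
{1} --b--> {1}  [seen]
{3, 5} --a--> {3}  [new]
{3, 5} --b--> {1}  [seen]
{3} --a--> {3}  [seen]
{3} --b--> {1}  [seen]
Reachable DFA states: {1}, {3, 5}, {3}.
Accepting DFA states (contain an NFA accepting state): {3, 5}, {3}.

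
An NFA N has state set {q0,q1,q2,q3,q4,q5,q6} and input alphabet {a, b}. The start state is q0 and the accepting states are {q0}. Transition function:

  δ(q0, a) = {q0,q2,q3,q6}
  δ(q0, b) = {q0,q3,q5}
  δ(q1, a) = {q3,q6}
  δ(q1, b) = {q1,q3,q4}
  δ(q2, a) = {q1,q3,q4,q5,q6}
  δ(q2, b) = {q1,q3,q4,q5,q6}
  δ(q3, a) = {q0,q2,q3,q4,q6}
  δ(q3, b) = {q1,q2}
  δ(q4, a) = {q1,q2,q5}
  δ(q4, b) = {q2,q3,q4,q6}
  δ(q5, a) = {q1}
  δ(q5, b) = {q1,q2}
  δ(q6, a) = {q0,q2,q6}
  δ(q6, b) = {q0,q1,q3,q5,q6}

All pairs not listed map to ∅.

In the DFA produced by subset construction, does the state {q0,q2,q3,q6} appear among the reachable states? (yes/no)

Start state of the DFA: {q0}.
{q0} --a--> {q0,q2,q3,q6}  [new]
{q0} --b--> {q0,q3,q5}  [new]
{q0,q2,q3,q6} --a--> {q0,q1,q2,q3,q4,q5,q6}  [new]
{q0,q2,q3,q6} --b--> {q0,q1,q2,q3,q4,q5,q6}  [seen]
{q0,q3,q5} --a--> {q0,q1,q2,q3,q4,q6}  [new]
{q0,q3,q5} --b--> {q0,q1,q2,q3,q5}  [new]
{q0,q1,q2,q3,q4,q5,q6} --a--> {q0,q1,q2,q3,q4,q5,q6}  [seen]
{q0,q1,q2,q3,q4,q5,q6} --b--> {q0,q1,q2,q3,q4,q5,q6}  [seen]
{q0,q1,q2,q3,q4,q6} --a--> {q0,q1,q2,q3,q4,q5,q6}  [seen]
{q0,q1,q2,q3,q4,q6} --b--> {q0,q1,q2,q3,q4,q5,q6}  [seen]
{q0,q1,q2,q3,q5} --a--> {q0,q1,q2,q3,q4,q5,q6}  [seen]
{q0,q1,q2,q3,q5} --b--> {q0,q1,q2,q3,q4,q5,q6}  [seen]
Reachable DFA states: {q0}, {q0,q2,q3,q6}, {q0,q3,q5}, {q0,q1,q2,q3,q4,q5,q6}, {q0,q1,q2,q3,q4,q6}, {q0,q1,q2,q3,q5}.
{q0,q2,q3,q6} is among them.

yes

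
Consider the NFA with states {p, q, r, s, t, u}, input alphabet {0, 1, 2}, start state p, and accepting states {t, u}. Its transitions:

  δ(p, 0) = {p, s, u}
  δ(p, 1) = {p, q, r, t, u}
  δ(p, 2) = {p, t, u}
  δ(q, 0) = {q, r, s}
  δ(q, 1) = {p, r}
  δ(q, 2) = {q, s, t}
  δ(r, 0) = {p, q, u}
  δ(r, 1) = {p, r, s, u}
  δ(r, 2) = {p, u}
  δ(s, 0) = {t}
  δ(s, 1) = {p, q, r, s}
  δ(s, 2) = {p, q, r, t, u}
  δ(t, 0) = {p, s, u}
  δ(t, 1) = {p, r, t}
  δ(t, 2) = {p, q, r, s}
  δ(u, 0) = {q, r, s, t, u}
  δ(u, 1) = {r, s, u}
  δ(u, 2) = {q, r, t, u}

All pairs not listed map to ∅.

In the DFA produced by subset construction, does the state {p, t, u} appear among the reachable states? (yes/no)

Start state of the DFA: {p}.
{p} --0--> {p, s, u}  [new]
{p} --1--> {p, q, r, t, u}  [new]
{p} --2--> {p, t, u}  [new]
{p, s, u} --0--> {p, q, r, s, t, u}  [new]
{p, s, u} --1--> {p, q, r, s, t, u}  [seen]
{p, s, u} --2--> {p, q, r, t, u}  [seen]
{p, q, r, t, u} --0--> {p, q, r, s, t, u}  [seen]
{p, q, r, t, u} --1--> {p, q, r, s, t, u}  [seen]
{p, q, r, t, u} --2--> {p, q, r, s, t, u}  [seen]
{p, t, u} --0--> {p, q, r, s, t, u}  [seen]
{p, t, u} --1--> {p, q, r, s, t, u}  [seen]
{p, t, u} --2--> {p, q, r, s, t, u}  [seen]
{p, q, r, s, t, u} --0--> {p, q, r, s, t, u}  [seen]
{p, q, r, s, t, u} --1--> {p, q, r, s, t, u}  [seen]
{p, q, r, s, t, u} --2--> {p, q, r, s, t, u}  [seen]
Reachable DFA states: {p}, {p, s, u}, {p, q, r, t, u}, {p, t, u}, {p, q, r, s, t, u}.
{p, t, u} is among them.

yes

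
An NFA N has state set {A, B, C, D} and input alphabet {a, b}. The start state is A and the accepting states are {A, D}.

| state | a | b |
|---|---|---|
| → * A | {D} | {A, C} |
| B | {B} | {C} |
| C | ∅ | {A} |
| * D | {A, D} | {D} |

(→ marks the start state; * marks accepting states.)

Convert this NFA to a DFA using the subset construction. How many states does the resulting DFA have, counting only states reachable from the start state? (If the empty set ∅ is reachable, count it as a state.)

5

Start state of the DFA: {A}.
{A} --a--> {D}  [new]
{A} --b--> {A, C}  [new]
{D} --a--> {A, D}  [new]
{D} --b--> {D}  [seen]
{A, C} --a--> {D}  [seen]
{A, C} --b--> {A, C}  [seen]
{A, D} --a--> {A, D}  [seen]
{A, D} --b--> {A, C, D}  [new]
{A, C, D} --a--> {A, D}  [seen]
{A, C, D} --b--> {A, C, D}  [seen]
Reachable DFA states: {A}, {D}, {A, C}, {A, D}, {A, C, D}.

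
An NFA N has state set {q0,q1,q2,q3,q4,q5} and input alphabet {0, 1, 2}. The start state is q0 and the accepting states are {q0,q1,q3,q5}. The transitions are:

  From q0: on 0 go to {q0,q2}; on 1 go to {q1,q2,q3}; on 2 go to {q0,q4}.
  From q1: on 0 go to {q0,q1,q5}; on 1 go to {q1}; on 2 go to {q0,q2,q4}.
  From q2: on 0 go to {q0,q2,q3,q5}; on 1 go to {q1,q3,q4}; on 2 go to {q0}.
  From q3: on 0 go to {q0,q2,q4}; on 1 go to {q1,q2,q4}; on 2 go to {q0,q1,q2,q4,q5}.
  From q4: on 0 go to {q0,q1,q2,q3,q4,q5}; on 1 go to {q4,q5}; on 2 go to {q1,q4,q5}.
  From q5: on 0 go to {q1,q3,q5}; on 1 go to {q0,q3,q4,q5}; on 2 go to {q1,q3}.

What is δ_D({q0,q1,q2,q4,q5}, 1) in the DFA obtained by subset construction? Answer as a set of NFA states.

δ(q0,1) = {q1,q2,q3}; δ(q1,1) = {q1}; δ(q2,1) = {q1,q3,q4}; δ(q4,1) = {q4,q5}; δ(q5,1) = {q0,q3,q4,q5}.
Union: {q0,q1,q2,q3,q4,q5}.

{q0,q1,q2,q3,q4,q5}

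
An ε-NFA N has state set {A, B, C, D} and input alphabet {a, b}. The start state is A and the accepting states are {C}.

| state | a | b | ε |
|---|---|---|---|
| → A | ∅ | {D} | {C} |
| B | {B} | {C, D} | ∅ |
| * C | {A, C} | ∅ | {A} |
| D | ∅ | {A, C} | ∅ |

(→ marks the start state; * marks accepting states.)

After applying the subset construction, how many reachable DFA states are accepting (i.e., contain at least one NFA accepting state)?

Start state of the DFA: {A, C} (ε-closure of the NFA start).
{A, C} --a--> {A, C}  [seen]
{A, C} --b--> {D}  [new]
{D} --a--> ∅  [new]
{D} --b--> {A, C}  [seen]
∅ --a--> ∅  [seen]
∅ --b--> ∅  [seen]
Reachable DFA states: {A, C}, {D}, ∅.
Accepting DFA states (contain an NFA accepting state): {A, C}.

1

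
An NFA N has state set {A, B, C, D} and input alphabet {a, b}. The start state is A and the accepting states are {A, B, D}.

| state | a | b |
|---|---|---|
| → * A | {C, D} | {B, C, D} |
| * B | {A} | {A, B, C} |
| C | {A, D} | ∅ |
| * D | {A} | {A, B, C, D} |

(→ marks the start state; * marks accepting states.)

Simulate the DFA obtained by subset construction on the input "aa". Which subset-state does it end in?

Start: {A}.
δ(A,a) = {C, D}.
Union: {C, D}.
After a: {C, D}.
δ(C,a) = {A, D}; δ(D,a) = {A}.
Union: {A, D}.
After a: {A, D}.

{A, D}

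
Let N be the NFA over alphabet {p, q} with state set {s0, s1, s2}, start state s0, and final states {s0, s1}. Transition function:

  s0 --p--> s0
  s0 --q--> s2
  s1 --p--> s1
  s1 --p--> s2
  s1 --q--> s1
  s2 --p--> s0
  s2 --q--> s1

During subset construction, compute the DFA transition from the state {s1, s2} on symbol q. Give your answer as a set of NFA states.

δ(s1,q) = {s1}; δ(s2,q) = {s1}.
Union: {s1}.

{s1}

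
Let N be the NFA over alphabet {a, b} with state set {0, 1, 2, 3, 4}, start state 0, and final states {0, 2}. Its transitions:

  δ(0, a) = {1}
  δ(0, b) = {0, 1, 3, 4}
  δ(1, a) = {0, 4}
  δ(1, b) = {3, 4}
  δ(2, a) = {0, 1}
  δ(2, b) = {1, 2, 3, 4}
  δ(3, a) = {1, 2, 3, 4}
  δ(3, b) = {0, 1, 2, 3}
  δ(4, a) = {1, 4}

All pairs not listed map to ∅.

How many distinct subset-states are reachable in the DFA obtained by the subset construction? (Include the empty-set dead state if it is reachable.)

Start state of the DFA: {0}.
{0} --a--> {1}  [new]
{0} --b--> {0, 1, 3, 4}  [new]
{1} --a--> {0, 4}  [new]
{1} --b--> {3, 4}  [new]
{0, 1, 3, 4} --a--> {0, 1, 2, 3, 4}  [new]
{0, 1, 3, 4} --b--> {0, 1, 2, 3, 4}  [seen]
{0, 4} --a--> {1, 4}  [new]
{0, 4} --b--> {0, 1, 3, 4}  [seen]
{3, 4} --a--> {1, 2, 3, 4}  [new]
{3, 4} --b--> {0, 1, 2, 3}  [new]
{0, 1, 2, 3, 4} --a--> {0, 1, 2, 3, 4}  [seen]
{0, 1, 2, 3, 4} --b--> {0, 1, 2, 3, 4}  [seen]
{1, 4} --a--> {0, 1, 4}  [new]
{1, 4} --b--> {3, 4}  [seen]
{1, 2, 3, 4} --a--> {0, 1, 2, 3, 4}  [seen]
{1, 2, 3, 4} --b--> {0, 1, 2, 3, 4}  [seen]
{0, 1, 2, 3} --a--> {0, 1, 2, 3, 4}  [seen]
{0, 1, 2, 3} --b--> {0, 1, 2, 3, 4}  [seen]
{0, 1, 4} --a--> {0, 1, 4}  [seen]
{0, 1, 4} --b--> {0, 1, 3, 4}  [seen]
Reachable DFA states: {0}, {1}, {0, 1, 3, 4}, {0, 4}, {3, 4}, {0, 1, 2, 3, 4}, {1, 4}, {1, 2, 3, 4}, {0, 1, 2, 3}, {0, 1, 4}.

10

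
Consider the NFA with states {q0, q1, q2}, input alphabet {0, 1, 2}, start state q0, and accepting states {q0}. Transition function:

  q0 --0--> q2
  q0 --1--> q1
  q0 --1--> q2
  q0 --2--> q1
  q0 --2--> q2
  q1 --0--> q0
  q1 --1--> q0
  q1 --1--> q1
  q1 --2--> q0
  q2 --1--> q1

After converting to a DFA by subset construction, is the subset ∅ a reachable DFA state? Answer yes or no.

yes

Start state of the DFA: {q0}.
{q0} --0--> {q2}  [new]
{q0} --1--> {q1, q2}  [new]
{q0} --2--> {q1, q2}  [seen]
{q2} --0--> ∅  [new]
{q2} --1--> {q1}  [new]
{q2} --2--> ∅  [seen]
{q1, q2} --0--> {q0}  [seen]
{q1, q2} --1--> {q0, q1}  [new]
{q1, q2} --2--> {q0}  [seen]
∅ --0--> ∅  [seen]
∅ --1--> ∅  [seen]
∅ --2--> ∅  [seen]
{q1} --0--> {q0}  [seen]
{q1} --1--> {q0, q1}  [seen]
{q1} --2--> {q0}  [seen]
{q0, q1} --0--> {q0, q2}  [new]
{q0, q1} --1--> {q0, q1, q2}  [new]
{q0, q1} --2--> {q0, q1, q2}  [seen]
{q0, q2} --0--> {q2}  [seen]
{q0, q2} --1--> {q1, q2}  [seen]
{q0, q2} --2--> {q1, q2}  [seen]
{q0, q1, q2} --0--> {q0, q2}  [seen]
{q0, q1, q2} --1--> {q0, q1, q2}  [seen]
{q0, q1, q2} --2--> {q0, q1, q2}  [seen]
Reachable DFA states: {q0}, {q2}, {q1, q2}, ∅, {q1}, {q0, q1}, {q0, q2}, {q0, q1, q2}.
∅ is among them.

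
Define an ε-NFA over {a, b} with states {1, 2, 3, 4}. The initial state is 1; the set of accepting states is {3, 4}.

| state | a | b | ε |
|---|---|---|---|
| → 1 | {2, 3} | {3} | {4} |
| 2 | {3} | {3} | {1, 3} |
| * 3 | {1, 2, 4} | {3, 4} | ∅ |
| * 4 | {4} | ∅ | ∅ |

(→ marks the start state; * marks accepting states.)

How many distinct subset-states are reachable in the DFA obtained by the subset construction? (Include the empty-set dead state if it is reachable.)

4

Start state of the DFA: {1, 4} (ε-closure of the NFA start).
{1, 4} --a--> {1, 2, 3, 4}  [new]
{1, 4} --b--> {3}  [new]
{1, 2, 3, 4} --a--> {1, 2, 3, 4}  [seen]
{1, 2, 3, 4} --b--> {3, 4}  [new]
{3} --a--> {1, 2, 3, 4}  [seen]
{3} --b--> {3, 4}  [seen]
{3, 4} --a--> {1, 2, 3, 4}  [seen]
{3, 4} --b--> {3, 4}  [seen]
Reachable DFA states: {1, 4}, {1, 2, 3, 4}, {3}, {3, 4}.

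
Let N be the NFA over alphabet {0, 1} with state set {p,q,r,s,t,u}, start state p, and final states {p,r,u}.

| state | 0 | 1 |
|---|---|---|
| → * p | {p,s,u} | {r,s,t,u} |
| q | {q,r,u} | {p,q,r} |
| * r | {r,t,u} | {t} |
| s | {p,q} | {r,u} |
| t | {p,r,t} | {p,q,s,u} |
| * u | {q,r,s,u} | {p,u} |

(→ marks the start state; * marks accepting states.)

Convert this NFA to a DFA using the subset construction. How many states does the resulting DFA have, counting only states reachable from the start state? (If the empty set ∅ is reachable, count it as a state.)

6

Start state of the DFA: {p}.
{p} --0--> {p,s,u}  [new]
{p} --1--> {r,s,t,u}  [new]
{p,s,u} --0--> {p,q,r,s,u}  [new]
{p,s,u} --1--> {p,r,s,t,u}  [new]
{r,s,t,u} --0--> {p,q,r,s,t,u}  [new]
{r,s,t,u} --1--> {p,q,r,s,t,u}  [seen]
{p,q,r,s,u} --0--> {p,q,r,s,t,u}  [seen]
{p,q,r,s,u} --1--> {p,q,r,s,t,u}  [seen]
{p,r,s,t,u} --0--> {p,q,r,s,t,u}  [seen]
{p,r,s,t,u} --1--> {p,q,r,s,t,u}  [seen]
{p,q,r,s,t,u} --0--> {p,q,r,s,t,u}  [seen]
{p,q,r,s,t,u} --1--> {p,q,r,s,t,u}  [seen]
Reachable DFA states: {p}, {p,s,u}, {r,s,t,u}, {p,q,r,s,u}, {p,r,s,t,u}, {p,q,r,s,t,u}.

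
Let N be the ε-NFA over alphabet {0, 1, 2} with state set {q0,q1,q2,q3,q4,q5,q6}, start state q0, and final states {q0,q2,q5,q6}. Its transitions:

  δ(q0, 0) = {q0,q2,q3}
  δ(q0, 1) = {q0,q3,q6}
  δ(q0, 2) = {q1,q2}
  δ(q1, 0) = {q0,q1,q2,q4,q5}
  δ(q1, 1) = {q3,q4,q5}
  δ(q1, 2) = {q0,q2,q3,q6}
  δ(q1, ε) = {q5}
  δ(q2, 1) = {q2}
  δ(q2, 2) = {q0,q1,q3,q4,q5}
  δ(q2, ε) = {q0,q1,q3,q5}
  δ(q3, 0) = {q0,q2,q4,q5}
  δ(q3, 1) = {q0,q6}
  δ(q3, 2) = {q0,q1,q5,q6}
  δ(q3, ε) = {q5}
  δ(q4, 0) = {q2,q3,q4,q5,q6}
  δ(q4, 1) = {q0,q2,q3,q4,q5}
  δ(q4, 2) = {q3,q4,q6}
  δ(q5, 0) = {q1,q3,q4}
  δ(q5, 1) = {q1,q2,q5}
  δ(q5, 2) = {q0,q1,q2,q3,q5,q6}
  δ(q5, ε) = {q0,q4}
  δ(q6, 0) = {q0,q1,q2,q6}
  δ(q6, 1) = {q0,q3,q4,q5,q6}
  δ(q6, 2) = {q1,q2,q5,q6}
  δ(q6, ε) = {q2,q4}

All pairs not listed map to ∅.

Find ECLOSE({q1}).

Begin with {q1}.
q1 →ε {q5}; add q5.
q5 →ε {q0,q4}; add q0, q4.
ε-closure = {q0,q1,q4,q5}.

{q0,q1,q4,q5}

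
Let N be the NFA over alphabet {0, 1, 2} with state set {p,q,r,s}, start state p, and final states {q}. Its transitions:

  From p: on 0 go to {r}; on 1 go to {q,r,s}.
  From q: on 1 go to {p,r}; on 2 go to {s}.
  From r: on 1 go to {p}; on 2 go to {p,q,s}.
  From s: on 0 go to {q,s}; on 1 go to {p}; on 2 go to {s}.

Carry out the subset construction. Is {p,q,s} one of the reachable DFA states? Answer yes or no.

Start state of the DFA: {p}.
{p} --0--> {r}  [new]
{p} --1--> {q,r,s}  [new]
{p} --2--> ∅  [new]
{r} --0--> ∅  [seen]
{r} --1--> {p}  [seen]
{r} --2--> {p,q,s}  [new]
{q,r,s} --0--> {q,s}  [new]
{q,r,s} --1--> {p,r}  [new]
{q,r,s} --2--> {p,q,s}  [seen]
∅ --0--> ∅  [seen]
∅ --1--> ∅  [seen]
∅ --2--> ∅  [seen]
{p,q,s} --0--> {q,r,s}  [seen]
{p,q,s} --1--> {p,q,r,s}  [new]
{p,q,s} --2--> {s}  [new]
{q,s} --0--> {q,s}  [seen]
{q,s} --1--> {p,r}  [seen]
{q,s} --2--> {s}  [seen]
{p,r} --0--> {r}  [seen]
{p,r} --1--> {p,q,r,s}  [seen]
{p,r} --2--> {p,q,s}  [seen]
{p,q,r,s} --0--> {q,r,s}  [seen]
{p,q,r,s} --1--> {p,q,r,s}  [seen]
{p,q,r,s} --2--> {p,q,s}  [seen]
{s} --0--> {q,s}  [seen]
{s} --1--> {p}  [seen]
{s} --2--> {s}  [seen]
Reachable DFA states: {p}, {r}, {q,r,s}, ∅, {p,q,s}, {q,s}, {p,r}, {p,q,r,s}, {s}.
{p,q,s} is among them.

yes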